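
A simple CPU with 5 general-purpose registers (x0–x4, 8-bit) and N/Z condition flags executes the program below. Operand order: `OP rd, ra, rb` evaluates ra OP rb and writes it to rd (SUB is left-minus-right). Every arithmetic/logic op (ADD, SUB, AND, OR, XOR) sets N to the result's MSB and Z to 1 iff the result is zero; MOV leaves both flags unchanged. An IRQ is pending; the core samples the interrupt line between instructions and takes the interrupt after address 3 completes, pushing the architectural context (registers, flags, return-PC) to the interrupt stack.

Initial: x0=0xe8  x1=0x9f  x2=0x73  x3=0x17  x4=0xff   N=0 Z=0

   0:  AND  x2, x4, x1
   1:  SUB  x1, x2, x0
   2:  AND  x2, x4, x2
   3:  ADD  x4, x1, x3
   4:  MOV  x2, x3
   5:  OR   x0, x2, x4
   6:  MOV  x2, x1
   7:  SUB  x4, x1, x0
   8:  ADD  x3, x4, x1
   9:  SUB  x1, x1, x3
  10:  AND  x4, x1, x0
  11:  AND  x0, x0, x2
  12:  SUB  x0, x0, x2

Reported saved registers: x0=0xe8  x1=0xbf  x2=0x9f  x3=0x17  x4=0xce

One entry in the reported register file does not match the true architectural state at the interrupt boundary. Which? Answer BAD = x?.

BAD = x1

after  0: x0=0xe8 x1=0x9f x2=0x9f x3=0x17 x4=0xff  N=1 Z=0
after  1: x0=0xe8 x1=0xb7 x2=0x9f x3=0x17 x4=0xff  N=1 Z=0
after  2: x0=0xe8 x1=0xb7 x2=0x9f x3=0x17 x4=0xff  N=1 Z=0
after  3: x0=0xe8 x1=0xb7 x2=0x9f x3=0x17 x4=0xce  N=1 Z=0
-- IRQ taken; context saved, return-PC = 4 --
mismatch: x1: reported 0xbf vs actual 0xb7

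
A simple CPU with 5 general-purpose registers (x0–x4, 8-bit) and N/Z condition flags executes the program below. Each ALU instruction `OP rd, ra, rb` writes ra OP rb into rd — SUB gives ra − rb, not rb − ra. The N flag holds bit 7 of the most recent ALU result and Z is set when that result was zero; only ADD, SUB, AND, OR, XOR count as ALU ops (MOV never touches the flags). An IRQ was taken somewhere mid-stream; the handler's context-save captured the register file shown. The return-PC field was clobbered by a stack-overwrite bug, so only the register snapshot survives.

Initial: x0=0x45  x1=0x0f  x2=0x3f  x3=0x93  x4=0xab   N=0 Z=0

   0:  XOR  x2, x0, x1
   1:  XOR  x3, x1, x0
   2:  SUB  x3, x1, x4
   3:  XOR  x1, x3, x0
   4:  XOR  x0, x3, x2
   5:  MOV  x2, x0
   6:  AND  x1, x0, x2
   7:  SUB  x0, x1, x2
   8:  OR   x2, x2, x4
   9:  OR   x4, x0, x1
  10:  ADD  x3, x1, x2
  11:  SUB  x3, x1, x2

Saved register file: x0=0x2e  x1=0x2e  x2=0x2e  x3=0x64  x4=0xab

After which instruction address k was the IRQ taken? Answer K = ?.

after  0: x0=0x45 x1=0x0f x2=0x4a x3=0x93 x4=0xab  N=0 Z=0
after  1: x0=0x45 x1=0x0f x2=0x4a x3=0x4a x4=0xab  N=0 Z=0
after  2: x0=0x45 x1=0x0f x2=0x4a x3=0x64 x4=0xab  N=0 Z=0
after  3: x0=0x45 x1=0x21 x2=0x4a x3=0x64 x4=0xab  N=0 Z=0
after  4: x0=0x2e x1=0x21 x2=0x4a x3=0x64 x4=0xab  N=0 Z=0
after  5: x0=0x2e x1=0x21 x2=0x2e x3=0x64 x4=0xab  N=0 Z=0
after  6: x0=0x2e x1=0x2e x2=0x2e x3=0x64 x4=0xab  N=0 Z=0
-- IRQ taken; context saved, return-PC = 7 --

K = 6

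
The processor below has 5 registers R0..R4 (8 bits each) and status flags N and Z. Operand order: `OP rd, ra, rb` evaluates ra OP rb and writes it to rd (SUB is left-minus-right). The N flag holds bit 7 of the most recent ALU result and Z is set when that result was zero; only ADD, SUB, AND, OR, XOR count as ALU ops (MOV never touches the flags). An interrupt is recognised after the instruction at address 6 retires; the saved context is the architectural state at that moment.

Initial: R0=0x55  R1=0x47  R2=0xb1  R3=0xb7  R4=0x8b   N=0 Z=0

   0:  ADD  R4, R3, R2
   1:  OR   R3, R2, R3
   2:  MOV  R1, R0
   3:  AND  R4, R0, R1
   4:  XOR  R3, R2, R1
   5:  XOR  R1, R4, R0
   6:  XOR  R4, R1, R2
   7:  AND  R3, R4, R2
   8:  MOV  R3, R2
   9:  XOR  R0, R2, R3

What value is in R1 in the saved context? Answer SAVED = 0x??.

SAVED = 0x00

after  0: R0=0x55 R1=0x47 R2=0xb1 R3=0xb7 R4=0x68  N=0 Z=0
after  1: R0=0x55 R1=0x47 R2=0xb1 R3=0xb7 R4=0x68  N=1 Z=0
after  2: R0=0x55 R1=0x55 R2=0xb1 R3=0xb7 R4=0x68  N=1 Z=0
after  3: R0=0x55 R1=0x55 R2=0xb1 R3=0xb7 R4=0x55  N=0 Z=0
after  4: R0=0x55 R1=0x55 R2=0xb1 R3=0xe4 R4=0x55  N=1 Z=0
after  5: R0=0x55 R1=0x00 R2=0xb1 R3=0xe4 R4=0x55  N=0 Z=1
after  6: R0=0x55 R1=0x00 R2=0xb1 R3=0xe4 R4=0xb1  N=1 Z=0
-- IRQ taken; context saved, return-PC = 7 --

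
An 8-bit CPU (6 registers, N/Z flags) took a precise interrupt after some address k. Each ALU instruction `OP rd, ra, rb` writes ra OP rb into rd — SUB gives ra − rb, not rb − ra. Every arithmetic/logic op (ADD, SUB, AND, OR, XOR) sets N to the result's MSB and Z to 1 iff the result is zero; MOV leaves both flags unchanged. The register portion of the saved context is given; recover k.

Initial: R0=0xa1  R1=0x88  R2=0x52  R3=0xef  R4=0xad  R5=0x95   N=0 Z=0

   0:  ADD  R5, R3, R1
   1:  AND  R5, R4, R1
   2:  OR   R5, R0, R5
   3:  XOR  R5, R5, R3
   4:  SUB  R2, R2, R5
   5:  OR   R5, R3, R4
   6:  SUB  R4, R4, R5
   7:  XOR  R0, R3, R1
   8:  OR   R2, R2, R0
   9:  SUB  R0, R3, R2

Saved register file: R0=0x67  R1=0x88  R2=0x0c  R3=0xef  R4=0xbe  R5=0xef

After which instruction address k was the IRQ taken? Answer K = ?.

after  0: R0=0xa1 R1=0x88 R2=0x52 R3=0xef R4=0xad R5=0x77  N=0 Z=0
after  1: R0=0xa1 R1=0x88 R2=0x52 R3=0xef R4=0xad R5=0x88  N=1 Z=0
after  2: R0=0xa1 R1=0x88 R2=0x52 R3=0xef R4=0xad R5=0xa9  N=1 Z=0
after  3: R0=0xa1 R1=0x88 R2=0x52 R3=0xef R4=0xad R5=0x46  N=0 Z=0
after  4: R0=0xa1 R1=0x88 R2=0x0c R3=0xef R4=0xad R5=0x46  N=0 Z=0
after  5: R0=0xa1 R1=0x88 R2=0x0c R3=0xef R4=0xad R5=0xef  N=1 Z=0
after  6: R0=0xa1 R1=0x88 R2=0x0c R3=0xef R4=0xbe R5=0xef  N=1 Z=0
after  7: R0=0x67 R1=0x88 R2=0x0c R3=0xef R4=0xbe R5=0xef  N=0 Z=0
-- IRQ taken; context saved, return-PC = 8 --

K = 7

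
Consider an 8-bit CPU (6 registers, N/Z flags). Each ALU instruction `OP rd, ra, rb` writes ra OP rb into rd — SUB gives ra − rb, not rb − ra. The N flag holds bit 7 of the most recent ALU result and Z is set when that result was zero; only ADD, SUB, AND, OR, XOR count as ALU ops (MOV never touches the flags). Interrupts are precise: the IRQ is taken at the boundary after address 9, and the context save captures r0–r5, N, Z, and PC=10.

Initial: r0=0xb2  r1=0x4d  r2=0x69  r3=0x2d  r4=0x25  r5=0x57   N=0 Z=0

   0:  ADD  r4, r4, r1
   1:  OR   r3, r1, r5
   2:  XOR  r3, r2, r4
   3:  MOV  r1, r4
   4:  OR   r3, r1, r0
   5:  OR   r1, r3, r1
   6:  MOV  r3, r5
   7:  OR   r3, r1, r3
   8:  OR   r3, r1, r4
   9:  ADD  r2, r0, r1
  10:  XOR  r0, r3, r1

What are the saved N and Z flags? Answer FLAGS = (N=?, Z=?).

FLAGS = (N=1, Z=0)

after  0: r0=0xb2 r1=0x4d r2=0x69 r3=0x2d r4=0x72 r5=0x57  N=0 Z=0
after  1: r0=0xb2 r1=0x4d r2=0x69 r3=0x5f r4=0x72 r5=0x57  N=0 Z=0
after  2: r0=0xb2 r1=0x4d r2=0x69 r3=0x1b r4=0x72 r5=0x57  N=0 Z=0
after  3: r0=0xb2 r1=0x72 r2=0x69 r3=0x1b r4=0x72 r5=0x57  N=0 Z=0
after  4: r0=0xb2 r1=0x72 r2=0x69 r3=0xf2 r4=0x72 r5=0x57  N=1 Z=0
after  5: r0=0xb2 r1=0xf2 r2=0x69 r3=0xf2 r4=0x72 r5=0x57  N=1 Z=0
after  6: r0=0xb2 r1=0xf2 r2=0x69 r3=0x57 r4=0x72 r5=0x57  N=1 Z=0
after  7: r0=0xb2 r1=0xf2 r2=0x69 r3=0xf7 r4=0x72 r5=0x57  N=1 Z=0
after  8: r0=0xb2 r1=0xf2 r2=0x69 r3=0xf2 r4=0x72 r5=0x57  N=1 Z=0
after  9: r0=0xb2 r1=0xf2 r2=0xa4 r3=0xf2 r4=0x72 r5=0x57  N=1 Z=0
-- IRQ taken; context saved, return-PC = 10 --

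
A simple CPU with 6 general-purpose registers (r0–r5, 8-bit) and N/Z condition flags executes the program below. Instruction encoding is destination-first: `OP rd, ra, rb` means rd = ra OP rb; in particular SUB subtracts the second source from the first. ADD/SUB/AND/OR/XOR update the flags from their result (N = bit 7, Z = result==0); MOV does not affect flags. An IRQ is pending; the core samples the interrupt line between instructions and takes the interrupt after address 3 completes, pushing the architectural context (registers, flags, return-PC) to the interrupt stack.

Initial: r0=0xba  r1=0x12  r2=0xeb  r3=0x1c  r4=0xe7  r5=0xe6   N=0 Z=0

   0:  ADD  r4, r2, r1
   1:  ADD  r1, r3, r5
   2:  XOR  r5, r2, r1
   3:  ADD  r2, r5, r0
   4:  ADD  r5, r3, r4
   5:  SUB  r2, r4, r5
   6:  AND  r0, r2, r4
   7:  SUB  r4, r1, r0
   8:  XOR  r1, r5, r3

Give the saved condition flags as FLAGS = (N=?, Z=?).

after  0: r0=0xba r1=0x12 r2=0xeb r3=0x1c r4=0xfd r5=0xe6  N=1 Z=0
after  1: r0=0xba r1=0x02 r2=0xeb r3=0x1c r4=0xfd r5=0xe6  N=0 Z=0
after  2: r0=0xba r1=0x02 r2=0xeb r3=0x1c r4=0xfd r5=0xe9  N=1 Z=0
after  3: r0=0xba r1=0x02 r2=0xa3 r3=0x1c r4=0xfd r5=0xe9  N=1 Z=0
-- IRQ taken; context saved, return-PC = 4 --

FLAGS = (N=1, Z=0)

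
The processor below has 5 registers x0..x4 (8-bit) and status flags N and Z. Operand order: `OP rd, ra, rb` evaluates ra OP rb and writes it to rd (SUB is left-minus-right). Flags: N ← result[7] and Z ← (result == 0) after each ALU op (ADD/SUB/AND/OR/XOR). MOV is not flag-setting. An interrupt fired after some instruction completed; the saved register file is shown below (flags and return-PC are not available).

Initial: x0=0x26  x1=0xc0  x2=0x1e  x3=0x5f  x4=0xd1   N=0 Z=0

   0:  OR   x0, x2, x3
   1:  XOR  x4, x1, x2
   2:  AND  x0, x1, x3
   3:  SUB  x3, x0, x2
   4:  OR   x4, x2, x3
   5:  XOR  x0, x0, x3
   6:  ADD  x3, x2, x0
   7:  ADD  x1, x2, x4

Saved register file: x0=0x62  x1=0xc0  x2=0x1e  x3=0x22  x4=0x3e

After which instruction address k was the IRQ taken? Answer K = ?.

after  0: x0=0x5f x1=0xc0 x2=0x1e x3=0x5f x4=0xd1  N=0 Z=0
after  1: x0=0x5f x1=0xc0 x2=0x1e x3=0x5f x4=0xde  N=1 Z=0
after  2: x0=0x40 x1=0xc0 x2=0x1e x3=0x5f x4=0xde  N=0 Z=0
after  3: x0=0x40 x1=0xc0 x2=0x1e x3=0x22 x4=0xde  N=0 Z=0
after  4: x0=0x40 x1=0xc0 x2=0x1e x3=0x22 x4=0x3e  N=0 Z=0
after  5: x0=0x62 x1=0xc0 x2=0x1e x3=0x22 x4=0x3e  N=0 Z=0
-- IRQ taken; context saved, return-PC = 6 --

K = 5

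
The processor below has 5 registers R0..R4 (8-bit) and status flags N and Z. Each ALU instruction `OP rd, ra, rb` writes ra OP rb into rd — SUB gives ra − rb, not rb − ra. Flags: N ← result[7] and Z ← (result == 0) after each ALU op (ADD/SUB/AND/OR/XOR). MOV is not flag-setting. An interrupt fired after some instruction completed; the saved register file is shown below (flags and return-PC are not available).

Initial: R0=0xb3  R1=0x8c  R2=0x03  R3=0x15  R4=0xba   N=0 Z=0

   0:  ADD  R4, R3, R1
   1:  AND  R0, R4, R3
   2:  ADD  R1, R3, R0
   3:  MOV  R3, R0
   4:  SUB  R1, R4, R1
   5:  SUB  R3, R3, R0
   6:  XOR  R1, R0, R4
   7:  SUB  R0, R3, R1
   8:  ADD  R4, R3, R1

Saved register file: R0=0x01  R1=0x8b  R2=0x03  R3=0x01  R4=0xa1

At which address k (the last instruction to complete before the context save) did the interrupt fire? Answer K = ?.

K = 4

after  0: R0=0xb3 R1=0x8c R2=0x03 R3=0x15 R4=0xa1  N=1 Z=0
after  1: R0=0x01 R1=0x8c R2=0x03 R3=0x15 R4=0xa1  N=0 Z=0
after  2: R0=0x01 R1=0x16 R2=0x03 R3=0x15 R4=0xa1  N=0 Z=0
after  3: R0=0x01 R1=0x16 R2=0x03 R3=0x01 R4=0xa1  N=0 Z=0
after  4: R0=0x01 R1=0x8b R2=0x03 R3=0x01 R4=0xa1  N=1 Z=0
-- IRQ taken; context saved, return-PC = 5 --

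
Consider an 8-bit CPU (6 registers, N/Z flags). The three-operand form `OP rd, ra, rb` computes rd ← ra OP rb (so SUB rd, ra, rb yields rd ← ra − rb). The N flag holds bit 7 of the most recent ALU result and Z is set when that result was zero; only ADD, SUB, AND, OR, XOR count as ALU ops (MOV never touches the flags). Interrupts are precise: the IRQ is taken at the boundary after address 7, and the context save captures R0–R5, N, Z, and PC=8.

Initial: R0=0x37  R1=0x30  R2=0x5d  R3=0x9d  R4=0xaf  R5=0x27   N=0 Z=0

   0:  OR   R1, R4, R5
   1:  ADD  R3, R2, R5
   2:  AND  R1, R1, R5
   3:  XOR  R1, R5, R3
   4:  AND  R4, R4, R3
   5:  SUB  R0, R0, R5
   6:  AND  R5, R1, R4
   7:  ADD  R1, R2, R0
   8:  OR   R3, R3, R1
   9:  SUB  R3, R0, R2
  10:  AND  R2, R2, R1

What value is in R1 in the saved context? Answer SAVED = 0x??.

after  0: R0=0x37 R1=0xaf R2=0x5d R3=0x9d R4=0xaf R5=0x27  N=1 Z=0
after  1: R0=0x37 R1=0xaf R2=0x5d R3=0x84 R4=0xaf R5=0x27  N=1 Z=0
after  2: R0=0x37 R1=0x27 R2=0x5d R3=0x84 R4=0xaf R5=0x27  N=0 Z=0
after  3: R0=0x37 R1=0xa3 R2=0x5d R3=0x84 R4=0xaf R5=0x27  N=1 Z=0
after  4: R0=0x37 R1=0xa3 R2=0x5d R3=0x84 R4=0x84 R5=0x27  N=1 Z=0
after  5: R0=0x10 R1=0xa3 R2=0x5d R3=0x84 R4=0x84 R5=0x27  N=0 Z=0
after  6: R0=0x10 R1=0xa3 R2=0x5d R3=0x84 R4=0x84 R5=0x80  N=1 Z=0
after  7: R0=0x10 R1=0x6d R2=0x5d R3=0x84 R4=0x84 R5=0x80  N=0 Z=0
-- IRQ taken; context saved, return-PC = 8 --

SAVED = 0x6d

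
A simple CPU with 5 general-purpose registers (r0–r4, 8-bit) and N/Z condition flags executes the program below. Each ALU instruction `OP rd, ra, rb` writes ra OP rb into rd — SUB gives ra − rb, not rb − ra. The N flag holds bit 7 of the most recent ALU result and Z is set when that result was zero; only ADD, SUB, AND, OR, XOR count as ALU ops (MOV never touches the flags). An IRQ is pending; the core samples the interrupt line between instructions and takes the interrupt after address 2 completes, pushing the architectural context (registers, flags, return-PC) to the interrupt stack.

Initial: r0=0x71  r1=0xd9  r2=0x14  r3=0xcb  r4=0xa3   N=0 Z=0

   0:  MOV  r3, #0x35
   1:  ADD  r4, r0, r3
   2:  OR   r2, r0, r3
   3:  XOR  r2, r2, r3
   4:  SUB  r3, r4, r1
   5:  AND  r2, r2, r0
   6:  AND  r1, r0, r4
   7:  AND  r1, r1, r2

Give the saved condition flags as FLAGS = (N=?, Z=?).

after  0: r0=0x71 r1=0xd9 r2=0x14 r3=0x35 r4=0xa3  N=0 Z=0
after  1: r0=0x71 r1=0xd9 r2=0x14 r3=0x35 r4=0xa6  N=1 Z=0
after  2: r0=0x71 r1=0xd9 r2=0x75 r3=0x35 r4=0xa6  N=0 Z=0
-- IRQ taken; context saved, return-PC = 3 --

FLAGS = (N=0, Z=0)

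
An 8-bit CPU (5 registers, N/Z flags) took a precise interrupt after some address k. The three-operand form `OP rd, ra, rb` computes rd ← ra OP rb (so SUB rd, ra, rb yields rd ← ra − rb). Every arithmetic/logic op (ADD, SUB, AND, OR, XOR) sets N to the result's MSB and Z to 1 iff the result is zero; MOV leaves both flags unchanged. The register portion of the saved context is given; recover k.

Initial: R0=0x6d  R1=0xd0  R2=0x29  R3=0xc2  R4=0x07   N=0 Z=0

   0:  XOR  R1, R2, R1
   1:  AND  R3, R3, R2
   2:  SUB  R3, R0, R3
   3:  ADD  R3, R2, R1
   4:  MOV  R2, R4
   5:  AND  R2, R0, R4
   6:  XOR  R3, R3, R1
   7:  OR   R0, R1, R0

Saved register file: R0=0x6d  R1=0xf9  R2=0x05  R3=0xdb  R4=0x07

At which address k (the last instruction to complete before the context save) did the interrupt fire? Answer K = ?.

after  0: R0=0x6d R1=0xf9 R2=0x29 R3=0xc2 R4=0x07  N=1 Z=0
after  1: R0=0x6d R1=0xf9 R2=0x29 R3=0x00 R4=0x07  N=0 Z=1
after  2: R0=0x6d R1=0xf9 R2=0x29 R3=0x6d R4=0x07  N=0 Z=0
after  3: R0=0x6d R1=0xf9 R2=0x29 R3=0x22 R4=0x07  N=0 Z=0
after  4: R0=0x6d R1=0xf9 R2=0x07 R3=0x22 R4=0x07  N=0 Z=0
after  5: R0=0x6d R1=0xf9 R2=0x05 R3=0x22 R4=0x07  N=0 Z=0
after  6: R0=0x6d R1=0xf9 R2=0x05 R3=0xdb R4=0x07  N=1 Z=0
-- IRQ taken; context saved, return-PC = 7 --

K = 6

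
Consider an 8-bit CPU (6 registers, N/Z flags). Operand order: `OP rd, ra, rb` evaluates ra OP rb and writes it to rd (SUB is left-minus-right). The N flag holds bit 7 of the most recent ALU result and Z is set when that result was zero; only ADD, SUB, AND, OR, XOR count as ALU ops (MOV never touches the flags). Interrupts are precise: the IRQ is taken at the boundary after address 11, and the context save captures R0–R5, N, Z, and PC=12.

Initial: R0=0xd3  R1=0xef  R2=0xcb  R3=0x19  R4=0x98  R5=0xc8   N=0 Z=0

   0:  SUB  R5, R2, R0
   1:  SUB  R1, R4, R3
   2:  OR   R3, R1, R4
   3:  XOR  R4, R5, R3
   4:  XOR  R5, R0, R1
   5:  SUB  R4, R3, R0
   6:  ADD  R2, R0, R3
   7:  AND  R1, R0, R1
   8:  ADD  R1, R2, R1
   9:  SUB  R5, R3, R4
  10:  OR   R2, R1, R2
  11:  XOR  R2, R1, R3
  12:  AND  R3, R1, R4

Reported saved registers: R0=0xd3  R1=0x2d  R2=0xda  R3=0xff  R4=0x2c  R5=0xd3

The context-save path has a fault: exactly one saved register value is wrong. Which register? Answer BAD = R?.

after  0: R0=0xd3 R1=0xef R2=0xcb R3=0x19 R4=0x98 R5=0xf8  N=1 Z=0
after  1: R0=0xd3 R1=0x7f R2=0xcb R3=0x19 R4=0x98 R5=0xf8  N=0 Z=0
after  2: R0=0xd3 R1=0x7f R2=0xcb R3=0xff R4=0x98 R5=0xf8  N=1 Z=0
after  3: R0=0xd3 R1=0x7f R2=0xcb R3=0xff R4=0x07 R5=0xf8  N=0 Z=0
after  4: R0=0xd3 R1=0x7f R2=0xcb R3=0xff R4=0x07 R5=0xac  N=1 Z=0
after  5: R0=0xd3 R1=0x7f R2=0xcb R3=0xff R4=0x2c R5=0xac  N=0 Z=0
after  6: R0=0xd3 R1=0x7f R2=0xd2 R3=0xff R4=0x2c R5=0xac  N=1 Z=0
after  7: R0=0xd3 R1=0x53 R2=0xd2 R3=0xff R4=0x2c R5=0xac  N=0 Z=0
after  8: R0=0xd3 R1=0x25 R2=0xd2 R3=0xff R4=0x2c R5=0xac  N=0 Z=0
after  9: R0=0xd3 R1=0x25 R2=0xd2 R3=0xff R4=0x2c R5=0xd3  N=1 Z=0
after 10: R0=0xd3 R1=0x25 R2=0xf7 R3=0xff R4=0x2c R5=0xd3  N=1 Z=0
after 11: R0=0xd3 R1=0x25 R2=0xda R3=0xff R4=0x2c R5=0xd3  N=1 Z=0
-- IRQ taken; context saved, return-PC = 12 --
mismatch: R1: reported 0x2d vs actual 0x25

BAD = R1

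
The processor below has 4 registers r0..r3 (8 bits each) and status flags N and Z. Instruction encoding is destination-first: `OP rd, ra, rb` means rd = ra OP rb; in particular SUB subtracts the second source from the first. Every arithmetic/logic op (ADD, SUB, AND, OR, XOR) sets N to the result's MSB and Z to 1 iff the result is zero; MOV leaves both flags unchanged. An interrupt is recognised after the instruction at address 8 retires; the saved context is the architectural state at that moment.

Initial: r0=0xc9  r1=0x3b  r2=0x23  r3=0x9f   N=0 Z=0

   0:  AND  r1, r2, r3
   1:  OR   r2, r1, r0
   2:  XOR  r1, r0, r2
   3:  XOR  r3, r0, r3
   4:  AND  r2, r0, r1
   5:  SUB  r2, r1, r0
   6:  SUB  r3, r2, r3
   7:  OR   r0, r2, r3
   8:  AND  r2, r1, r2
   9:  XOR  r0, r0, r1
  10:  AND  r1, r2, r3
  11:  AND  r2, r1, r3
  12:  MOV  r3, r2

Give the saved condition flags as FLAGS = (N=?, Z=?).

after  0: r0=0xc9 r1=0x03 r2=0x23 r3=0x9f  N=0 Z=0
after  1: r0=0xc9 r1=0x03 r2=0xcb r3=0x9f  N=1 Z=0
after  2: r0=0xc9 r1=0x02 r2=0xcb r3=0x9f  N=0 Z=0
after  3: r0=0xc9 r1=0x02 r2=0xcb r3=0x56  N=0 Z=0
after  4: r0=0xc9 r1=0x02 r2=0x00 r3=0x56  N=0 Z=1
after  5: r0=0xc9 r1=0x02 r2=0x39 r3=0x56  N=0 Z=0
after  6: r0=0xc9 r1=0x02 r2=0x39 r3=0xe3  N=1 Z=0
after  7: r0=0xfb r1=0x02 r2=0x39 r3=0xe3  N=1 Z=0
after  8: r0=0xfb r1=0x02 r2=0x00 r3=0xe3  N=0 Z=1
-- IRQ taken; context saved, return-PC = 9 --

FLAGS = (N=0, Z=1)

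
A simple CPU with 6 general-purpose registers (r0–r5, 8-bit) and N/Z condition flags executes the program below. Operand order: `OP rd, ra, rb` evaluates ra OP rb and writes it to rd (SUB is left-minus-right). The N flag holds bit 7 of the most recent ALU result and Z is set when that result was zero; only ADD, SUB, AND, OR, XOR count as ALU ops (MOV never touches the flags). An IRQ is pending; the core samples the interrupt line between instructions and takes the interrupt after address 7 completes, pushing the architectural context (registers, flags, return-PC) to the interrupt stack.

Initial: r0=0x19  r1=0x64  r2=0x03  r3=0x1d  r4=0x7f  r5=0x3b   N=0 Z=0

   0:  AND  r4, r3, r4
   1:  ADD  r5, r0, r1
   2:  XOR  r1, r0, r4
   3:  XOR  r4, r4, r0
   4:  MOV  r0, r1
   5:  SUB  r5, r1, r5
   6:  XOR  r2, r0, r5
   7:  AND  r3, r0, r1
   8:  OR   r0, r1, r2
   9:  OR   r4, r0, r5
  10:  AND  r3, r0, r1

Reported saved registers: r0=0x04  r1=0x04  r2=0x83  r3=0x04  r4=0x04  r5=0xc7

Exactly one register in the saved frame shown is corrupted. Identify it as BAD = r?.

BAD = r5

after  0: r0=0x19 r1=0x64 r2=0x03 r3=0x1d r4=0x1d r5=0x3b  N=0 Z=0
after  1: r0=0x19 r1=0x64 r2=0x03 r3=0x1d r4=0x1d r5=0x7d  N=0 Z=0
after  2: r0=0x19 r1=0x04 r2=0x03 r3=0x1d r4=0x1d r5=0x7d  N=0 Z=0
after  3: r0=0x19 r1=0x04 r2=0x03 r3=0x1d r4=0x04 r5=0x7d  N=0 Z=0
after  4: r0=0x04 r1=0x04 r2=0x03 r3=0x1d r4=0x04 r5=0x7d  N=0 Z=0
after  5: r0=0x04 r1=0x04 r2=0x03 r3=0x1d r4=0x04 r5=0x87  N=1 Z=0
after  6: r0=0x04 r1=0x04 r2=0x83 r3=0x1d r4=0x04 r5=0x87  N=1 Z=0
after  7: r0=0x04 r1=0x04 r2=0x83 r3=0x04 r4=0x04 r5=0x87  N=0 Z=0
-- IRQ taken; context saved, return-PC = 8 --
mismatch: r5: reported 0xc7 vs actual 0x87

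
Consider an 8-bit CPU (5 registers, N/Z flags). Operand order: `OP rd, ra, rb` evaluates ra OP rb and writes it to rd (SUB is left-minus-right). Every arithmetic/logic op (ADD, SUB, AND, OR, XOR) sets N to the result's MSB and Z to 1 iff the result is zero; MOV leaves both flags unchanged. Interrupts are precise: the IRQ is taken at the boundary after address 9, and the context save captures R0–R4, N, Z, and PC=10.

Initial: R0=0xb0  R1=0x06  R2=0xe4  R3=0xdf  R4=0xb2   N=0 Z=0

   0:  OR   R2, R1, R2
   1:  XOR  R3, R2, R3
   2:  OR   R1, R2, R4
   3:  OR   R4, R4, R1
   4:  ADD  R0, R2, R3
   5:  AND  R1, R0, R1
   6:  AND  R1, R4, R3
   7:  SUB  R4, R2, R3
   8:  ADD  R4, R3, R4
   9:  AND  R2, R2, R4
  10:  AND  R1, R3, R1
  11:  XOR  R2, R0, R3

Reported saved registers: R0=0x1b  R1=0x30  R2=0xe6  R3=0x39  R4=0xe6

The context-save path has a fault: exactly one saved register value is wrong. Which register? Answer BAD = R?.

after  0: R0=0xb0 R1=0x06 R2=0xe6 R3=0xdf R4=0xb2  N=1 Z=0
after  1: R0=0xb0 R1=0x06 R2=0xe6 R3=0x39 R4=0xb2  N=0 Z=0
after  2: R0=0xb0 R1=0xf6 R2=0xe6 R3=0x39 R4=0xb2  N=1 Z=0
after  3: R0=0xb0 R1=0xf6 R2=0xe6 R3=0x39 R4=0xf6  N=1 Z=0
after  4: R0=0x1f R1=0xf6 R2=0xe6 R3=0x39 R4=0xf6  N=0 Z=0
after  5: R0=0x1f R1=0x16 R2=0xe6 R3=0x39 R4=0xf6  N=0 Z=0
after  6: R0=0x1f R1=0x30 R2=0xe6 R3=0x39 R4=0xf6  N=0 Z=0
after  7: R0=0x1f R1=0x30 R2=0xe6 R3=0x39 R4=0xad  N=1 Z=0
after  8: R0=0x1f R1=0x30 R2=0xe6 R3=0x39 R4=0xe6  N=1 Z=0
after  9: R0=0x1f R1=0x30 R2=0xe6 R3=0x39 R4=0xe6  N=1 Z=0
-- IRQ taken; context saved, return-PC = 10 --
mismatch: R0: reported 0x1b vs actual 0x1f

BAD = R0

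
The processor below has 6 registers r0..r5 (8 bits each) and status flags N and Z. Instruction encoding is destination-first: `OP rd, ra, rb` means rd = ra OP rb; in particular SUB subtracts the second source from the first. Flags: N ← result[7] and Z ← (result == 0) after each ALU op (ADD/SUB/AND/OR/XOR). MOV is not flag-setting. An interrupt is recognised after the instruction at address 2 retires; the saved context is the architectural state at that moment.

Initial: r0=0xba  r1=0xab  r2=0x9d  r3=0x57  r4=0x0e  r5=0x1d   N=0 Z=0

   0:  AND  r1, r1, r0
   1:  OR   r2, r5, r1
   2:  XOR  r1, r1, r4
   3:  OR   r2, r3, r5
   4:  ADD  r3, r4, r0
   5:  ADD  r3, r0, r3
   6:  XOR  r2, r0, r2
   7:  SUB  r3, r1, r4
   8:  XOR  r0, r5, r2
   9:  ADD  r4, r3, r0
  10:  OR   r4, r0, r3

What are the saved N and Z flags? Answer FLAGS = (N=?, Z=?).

FLAGS = (N=1, Z=0)

after  0: r0=0xba r1=0xaa r2=0x9d r3=0x57 r4=0x0e r5=0x1d  N=1 Z=0
after  1: r0=0xba r1=0xaa r2=0xbf r3=0x57 r4=0x0e r5=0x1d  N=1 Z=0
after  2: r0=0xba r1=0xa4 r2=0xbf r3=0x57 r4=0x0e r5=0x1d  N=1 Z=0
-- IRQ taken; context saved, return-PC = 3 --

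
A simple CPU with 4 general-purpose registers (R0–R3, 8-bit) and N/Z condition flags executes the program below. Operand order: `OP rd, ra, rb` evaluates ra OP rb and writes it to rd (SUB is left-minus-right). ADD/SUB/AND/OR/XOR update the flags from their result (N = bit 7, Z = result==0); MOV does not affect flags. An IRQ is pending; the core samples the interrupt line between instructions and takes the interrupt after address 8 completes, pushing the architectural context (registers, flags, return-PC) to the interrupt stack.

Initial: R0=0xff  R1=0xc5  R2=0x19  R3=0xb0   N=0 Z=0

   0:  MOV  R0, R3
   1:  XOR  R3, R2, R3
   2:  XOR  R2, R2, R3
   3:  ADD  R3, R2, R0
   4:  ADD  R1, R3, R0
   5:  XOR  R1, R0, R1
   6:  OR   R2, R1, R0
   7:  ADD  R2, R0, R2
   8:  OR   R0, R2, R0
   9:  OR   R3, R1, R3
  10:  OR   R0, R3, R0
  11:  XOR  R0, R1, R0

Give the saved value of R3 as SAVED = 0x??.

after  0: R0=0xb0 R1=0xc5 R2=0x19 R3=0xb0  N=0 Z=0
after  1: R0=0xb0 R1=0xc5 R2=0x19 R3=0xa9  N=1 Z=0
after  2: R0=0xb0 R1=0xc5 R2=0xb0 R3=0xa9  N=1 Z=0
after  3: R0=0xb0 R1=0xc5 R2=0xb0 R3=0x60  N=0 Z=0
after  4: R0=0xb0 R1=0x10 R2=0xb0 R3=0x60  N=0 Z=0
after  5: R0=0xb0 R1=0xa0 R2=0xb0 R3=0x60  N=1 Z=0
after  6: R0=0xb0 R1=0xa0 R2=0xb0 R3=0x60  N=1 Z=0
after  7: R0=0xb0 R1=0xa0 R2=0x60 R3=0x60  N=0 Z=0
after  8: R0=0xf0 R1=0xa0 R2=0x60 R3=0x60  N=1 Z=0
-- IRQ taken; context saved, return-PC = 9 --

SAVED = 0x60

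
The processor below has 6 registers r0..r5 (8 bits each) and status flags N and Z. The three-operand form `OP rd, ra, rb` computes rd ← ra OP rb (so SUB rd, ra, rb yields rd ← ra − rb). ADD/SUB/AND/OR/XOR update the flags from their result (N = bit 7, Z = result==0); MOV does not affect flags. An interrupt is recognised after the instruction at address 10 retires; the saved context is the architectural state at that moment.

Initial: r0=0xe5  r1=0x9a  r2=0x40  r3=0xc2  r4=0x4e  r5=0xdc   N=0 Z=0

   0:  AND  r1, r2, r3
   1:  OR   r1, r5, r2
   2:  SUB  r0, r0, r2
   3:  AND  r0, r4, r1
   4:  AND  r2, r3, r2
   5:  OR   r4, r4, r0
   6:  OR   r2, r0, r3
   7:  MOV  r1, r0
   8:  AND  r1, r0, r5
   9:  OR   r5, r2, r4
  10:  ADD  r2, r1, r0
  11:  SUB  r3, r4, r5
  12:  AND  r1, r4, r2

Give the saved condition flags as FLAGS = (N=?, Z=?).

after  0: r0=0xe5 r1=0x40 r2=0x40 r3=0xc2 r4=0x4e r5=0xdc  N=0 Z=0
after  1: r0=0xe5 r1=0xdc r2=0x40 r3=0xc2 r4=0x4e r5=0xdc  N=1 Z=0
after  2: r0=0xa5 r1=0xdc r2=0x40 r3=0xc2 r4=0x4e r5=0xdc  N=1 Z=0
after  3: r0=0x4c r1=0xdc r2=0x40 r3=0xc2 r4=0x4e r5=0xdc  N=0 Z=0
after  4: r0=0x4c r1=0xdc r2=0x40 r3=0xc2 r4=0x4e r5=0xdc  N=0 Z=0
after  5: r0=0x4c r1=0xdc r2=0x40 r3=0xc2 r4=0x4e r5=0xdc  N=0 Z=0
after  6: r0=0x4c r1=0xdc r2=0xce r3=0xc2 r4=0x4e r5=0xdc  N=1 Z=0
after  7: r0=0x4c r1=0x4c r2=0xce r3=0xc2 r4=0x4e r5=0xdc  N=1 Z=0
after  8: r0=0x4c r1=0x4c r2=0xce r3=0xc2 r4=0x4e r5=0xdc  N=0 Z=0
after  9: r0=0x4c r1=0x4c r2=0xce r3=0xc2 r4=0x4e r5=0xce  N=1 Z=0
after 10: r0=0x4c r1=0x4c r2=0x98 r3=0xc2 r4=0x4e r5=0xce  N=1 Z=0
-- IRQ taken; context saved, return-PC = 11 --

FLAGS = (N=1, Z=0)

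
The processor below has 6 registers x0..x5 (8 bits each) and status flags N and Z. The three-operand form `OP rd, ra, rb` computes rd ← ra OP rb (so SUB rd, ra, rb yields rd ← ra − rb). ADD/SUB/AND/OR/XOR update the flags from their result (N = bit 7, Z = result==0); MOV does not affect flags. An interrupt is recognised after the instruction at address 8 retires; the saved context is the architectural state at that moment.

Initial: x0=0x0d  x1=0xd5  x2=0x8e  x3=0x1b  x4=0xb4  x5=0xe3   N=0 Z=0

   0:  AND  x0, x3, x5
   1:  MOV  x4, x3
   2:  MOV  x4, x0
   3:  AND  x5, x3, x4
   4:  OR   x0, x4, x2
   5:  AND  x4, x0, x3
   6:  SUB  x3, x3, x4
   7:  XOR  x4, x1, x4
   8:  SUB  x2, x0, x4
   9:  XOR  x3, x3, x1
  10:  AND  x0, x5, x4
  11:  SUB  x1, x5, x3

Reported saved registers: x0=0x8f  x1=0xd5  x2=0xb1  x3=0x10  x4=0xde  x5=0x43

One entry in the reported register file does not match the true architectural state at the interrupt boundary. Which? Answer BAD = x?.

after  0: x0=0x03 x1=0xd5 x2=0x8e x3=0x1b x4=0xb4 x5=0xe3  N=0 Z=0
after  1: x0=0x03 x1=0xd5 x2=0x8e x3=0x1b x4=0x1b x5=0xe3  N=0 Z=0
after  2: x0=0x03 x1=0xd5 x2=0x8e x3=0x1b x4=0x03 x5=0xe3  N=0 Z=0
after  3: x0=0x03 x1=0xd5 x2=0x8e x3=0x1b x4=0x03 x5=0x03  N=0 Z=0
after  4: x0=0x8f x1=0xd5 x2=0x8e x3=0x1b x4=0x03 x5=0x03  N=1 Z=0
after  5: x0=0x8f x1=0xd5 x2=0x8e x3=0x1b x4=0x0b x5=0x03  N=0 Z=0
after  6: x0=0x8f x1=0xd5 x2=0x8e x3=0x10 x4=0x0b x5=0x03  N=0 Z=0
after  7: x0=0x8f x1=0xd5 x2=0x8e x3=0x10 x4=0xde x5=0x03  N=1 Z=0
after  8: x0=0x8f x1=0xd5 x2=0xb1 x3=0x10 x4=0xde x5=0x03  N=1 Z=0
-- IRQ taken; context saved, return-PC = 9 --
mismatch: x5: reported 0x43 vs actual 0x03

BAD = x5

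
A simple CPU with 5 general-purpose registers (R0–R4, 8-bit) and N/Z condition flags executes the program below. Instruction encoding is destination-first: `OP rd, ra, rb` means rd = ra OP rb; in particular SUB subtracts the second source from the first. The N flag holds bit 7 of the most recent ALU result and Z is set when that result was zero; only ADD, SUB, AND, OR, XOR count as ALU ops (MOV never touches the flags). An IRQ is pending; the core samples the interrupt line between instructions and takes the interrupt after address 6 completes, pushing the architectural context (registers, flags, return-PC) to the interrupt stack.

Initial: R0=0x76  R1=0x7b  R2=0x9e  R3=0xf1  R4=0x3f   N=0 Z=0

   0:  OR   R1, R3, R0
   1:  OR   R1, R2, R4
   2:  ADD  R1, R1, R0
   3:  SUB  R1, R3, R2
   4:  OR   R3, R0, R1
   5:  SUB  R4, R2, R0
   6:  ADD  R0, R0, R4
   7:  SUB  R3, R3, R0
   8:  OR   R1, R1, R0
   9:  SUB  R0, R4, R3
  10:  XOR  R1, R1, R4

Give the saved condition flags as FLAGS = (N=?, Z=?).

FLAGS = (N=1, Z=0)

after  0: R0=0x76 R1=0xf7 R2=0x9e R3=0xf1 R4=0x3f  N=1 Z=0
after  1: R0=0x76 R1=0xbf R2=0x9e R3=0xf1 R4=0x3f  N=1 Z=0
after  2: R0=0x76 R1=0x35 R2=0x9e R3=0xf1 R4=0x3f  N=0 Z=0
after  3: R0=0x76 R1=0x53 R2=0x9e R3=0xf1 R4=0x3f  N=0 Z=0
after  4: R0=0x76 R1=0x53 R2=0x9e R3=0x77 R4=0x3f  N=0 Z=0
after  5: R0=0x76 R1=0x53 R2=0x9e R3=0x77 R4=0x28  N=0 Z=0
after  6: R0=0x9e R1=0x53 R2=0x9e R3=0x77 R4=0x28  N=1 Z=0
-- IRQ taken; context saved, return-PC = 7 --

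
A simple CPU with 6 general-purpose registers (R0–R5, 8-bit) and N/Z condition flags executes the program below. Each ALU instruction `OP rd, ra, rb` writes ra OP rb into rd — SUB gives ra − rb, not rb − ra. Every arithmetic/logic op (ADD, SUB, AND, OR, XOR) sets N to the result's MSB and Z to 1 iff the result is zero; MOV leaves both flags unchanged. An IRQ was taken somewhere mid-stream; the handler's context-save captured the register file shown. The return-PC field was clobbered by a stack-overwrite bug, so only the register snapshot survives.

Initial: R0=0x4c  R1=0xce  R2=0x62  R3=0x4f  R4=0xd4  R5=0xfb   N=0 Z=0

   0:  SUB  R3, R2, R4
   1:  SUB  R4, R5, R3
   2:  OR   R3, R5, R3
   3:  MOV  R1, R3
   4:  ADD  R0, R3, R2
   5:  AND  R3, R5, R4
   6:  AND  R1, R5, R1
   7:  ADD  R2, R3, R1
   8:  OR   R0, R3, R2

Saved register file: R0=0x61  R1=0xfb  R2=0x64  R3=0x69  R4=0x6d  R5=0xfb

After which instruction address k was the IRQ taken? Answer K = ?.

K = 7

after  0: R0=0x4c R1=0xce R2=0x62 R3=0x8e R4=0xd4 R5=0xfb  N=1 Z=0
after  1: R0=0x4c R1=0xce R2=0x62 R3=0x8e R4=0x6d R5=0xfb  N=0 Z=0
after  2: R0=0x4c R1=0xce R2=0x62 R3=0xff R4=0x6d R5=0xfb  N=1 Z=0
after  3: R0=0x4c R1=0xff R2=0x62 R3=0xff R4=0x6d R5=0xfb  N=1 Z=0
after  4: R0=0x61 R1=0xff R2=0x62 R3=0xff R4=0x6d R5=0xfb  N=0 Z=0
after  5: R0=0x61 R1=0xff R2=0x62 R3=0x69 R4=0x6d R5=0xfb  N=0 Z=0
after  6: R0=0x61 R1=0xfb R2=0x62 R3=0x69 R4=0x6d R5=0xfb  N=1 Z=0
after  7: R0=0x61 R1=0xfb R2=0x64 R3=0x69 R4=0x6d R5=0xfb  N=0 Z=0
-- IRQ taken; context saved, return-PC = 8 --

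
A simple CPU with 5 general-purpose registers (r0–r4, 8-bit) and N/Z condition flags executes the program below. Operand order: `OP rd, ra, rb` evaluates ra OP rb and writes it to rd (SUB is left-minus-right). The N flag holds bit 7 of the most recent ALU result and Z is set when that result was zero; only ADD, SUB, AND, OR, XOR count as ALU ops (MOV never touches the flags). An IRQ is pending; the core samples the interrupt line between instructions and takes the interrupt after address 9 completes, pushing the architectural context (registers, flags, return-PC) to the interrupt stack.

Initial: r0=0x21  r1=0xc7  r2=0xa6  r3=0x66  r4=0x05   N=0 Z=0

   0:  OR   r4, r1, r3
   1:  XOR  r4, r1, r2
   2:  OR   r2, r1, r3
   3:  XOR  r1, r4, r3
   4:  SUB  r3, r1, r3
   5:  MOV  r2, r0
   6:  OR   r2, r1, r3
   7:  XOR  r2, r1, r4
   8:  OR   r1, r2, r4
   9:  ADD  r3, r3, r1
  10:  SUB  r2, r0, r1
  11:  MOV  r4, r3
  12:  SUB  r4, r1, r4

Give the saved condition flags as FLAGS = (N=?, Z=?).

FLAGS = (N=0, Z=0)

after  0: r0=0x21 r1=0xc7 r2=0xa6 r3=0x66 r4=0xe7  N=1 Z=0
after  1: r0=0x21 r1=0xc7 r2=0xa6 r3=0x66 r4=0x61  N=0 Z=0
after  2: r0=0x21 r1=0xc7 r2=0xe7 r3=0x66 r4=0x61  N=1 Z=0
after  3: r0=0x21 r1=0x07 r2=0xe7 r3=0x66 r4=0x61  N=0 Z=0
after  4: r0=0x21 r1=0x07 r2=0xe7 r3=0xa1 r4=0x61  N=1 Z=0
after  5: r0=0x21 r1=0x07 r2=0x21 r3=0xa1 r4=0x61  N=1 Z=0
after  6: r0=0x21 r1=0x07 r2=0xa7 r3=0xa1 r4=0x61  N=1 Z=0
after  7: r0=0x21 r1=0x07 r2=0x66 r3=0xa1 r4=0x61  N=0 Z=0
after  8: r0=0x21 r1=0x67 r2=0x66 r3=0xa1 r4=0x61  N=0 Z=0
after  9: r0=0x21 r1=0x67 r2=0x66 r3=0x08 r4=0x61  N=0 Z=0
-- IRQ taken; context saved, return-PC = 10 --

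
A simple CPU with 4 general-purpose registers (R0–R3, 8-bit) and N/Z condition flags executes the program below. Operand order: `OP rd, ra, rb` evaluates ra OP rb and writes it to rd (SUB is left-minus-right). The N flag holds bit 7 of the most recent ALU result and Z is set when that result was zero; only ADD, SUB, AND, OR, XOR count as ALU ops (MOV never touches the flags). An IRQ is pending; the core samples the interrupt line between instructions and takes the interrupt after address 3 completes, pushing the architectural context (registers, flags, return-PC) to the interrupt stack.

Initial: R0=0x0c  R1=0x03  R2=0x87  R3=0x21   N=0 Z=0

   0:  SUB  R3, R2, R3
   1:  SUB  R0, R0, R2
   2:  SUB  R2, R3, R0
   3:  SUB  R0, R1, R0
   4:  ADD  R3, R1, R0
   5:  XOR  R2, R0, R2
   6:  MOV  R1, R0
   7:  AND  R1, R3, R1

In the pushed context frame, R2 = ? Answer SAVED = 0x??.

SAVED = 0xe1

after  0: R0=0x0c R1=0x03 R2=0x87 R3=0x66  N=0 Z=0
after  1: R0=0x85 R1=0x03 R2=0x87 R3=0x66  N=1 Z=0
after  2: R0=0x85 R1=0x03 R2=0xe1 R3=0x66  N=1 Z=0
after  3: R0=0x7e R1=0x03 R2=0xe1 R3=0x66  N=0 Z=0
-- IRQ taken; context saved, return-PC = 4 --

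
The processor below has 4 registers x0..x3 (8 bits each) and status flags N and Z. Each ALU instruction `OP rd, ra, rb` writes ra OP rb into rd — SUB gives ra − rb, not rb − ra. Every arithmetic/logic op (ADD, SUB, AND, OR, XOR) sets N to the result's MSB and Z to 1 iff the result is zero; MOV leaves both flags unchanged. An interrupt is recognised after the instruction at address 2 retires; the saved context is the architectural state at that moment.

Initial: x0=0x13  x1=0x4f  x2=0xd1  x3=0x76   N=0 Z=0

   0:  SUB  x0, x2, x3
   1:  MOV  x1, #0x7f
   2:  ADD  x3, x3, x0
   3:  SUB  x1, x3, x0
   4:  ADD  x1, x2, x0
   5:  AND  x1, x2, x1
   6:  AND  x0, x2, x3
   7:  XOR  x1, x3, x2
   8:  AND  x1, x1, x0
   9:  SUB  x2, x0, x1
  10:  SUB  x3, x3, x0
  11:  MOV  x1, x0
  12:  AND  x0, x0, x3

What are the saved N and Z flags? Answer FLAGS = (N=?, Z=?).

FLAGS = (N=1, Z=0)

after  0: x0=0x5b x1=0x4f x2=0xd1 x3=0x76  N=0 Z=0
after  1: x0=0x5b x1=0x7f x2=0xd1 x3=0x76  N=0 Z=0
after  2: x0=0x5b x1=0x7f x2=0xd1 x3=0xd1  N=1 Z=0
-- IRQ taken; context saved, return-PC = 3 --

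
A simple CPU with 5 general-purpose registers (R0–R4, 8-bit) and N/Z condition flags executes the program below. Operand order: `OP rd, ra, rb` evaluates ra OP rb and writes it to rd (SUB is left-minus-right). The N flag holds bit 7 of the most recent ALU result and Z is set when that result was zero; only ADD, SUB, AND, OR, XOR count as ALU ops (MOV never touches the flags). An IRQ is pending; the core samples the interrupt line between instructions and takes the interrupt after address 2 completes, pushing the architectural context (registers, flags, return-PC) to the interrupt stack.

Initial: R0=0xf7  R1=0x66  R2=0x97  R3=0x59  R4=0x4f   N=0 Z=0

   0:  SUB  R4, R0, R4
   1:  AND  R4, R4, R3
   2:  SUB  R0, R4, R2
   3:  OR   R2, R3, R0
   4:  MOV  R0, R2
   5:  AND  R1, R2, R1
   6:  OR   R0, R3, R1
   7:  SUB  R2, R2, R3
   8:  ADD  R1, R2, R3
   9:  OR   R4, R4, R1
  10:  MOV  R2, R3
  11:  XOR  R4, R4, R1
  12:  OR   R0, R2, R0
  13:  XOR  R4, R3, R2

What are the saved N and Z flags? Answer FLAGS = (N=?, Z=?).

after  0: R0=0xf7 R1=0x66 R2=0x97 R3=0x59 R4=0xa8  N=1 Z=0
after  1: R0=0xf7 R1=0x66 R2=0x97 R3=0x59 R4=0x08  N=0 Z=0
after  2: R0=0x71 R1=0x66 R2=0x97 R3=0x59 R4=0x08  N=0 Z=0
-- IRQ taken; context saved, return-PC = 3 --

FLAGS = (N=0, Z=0)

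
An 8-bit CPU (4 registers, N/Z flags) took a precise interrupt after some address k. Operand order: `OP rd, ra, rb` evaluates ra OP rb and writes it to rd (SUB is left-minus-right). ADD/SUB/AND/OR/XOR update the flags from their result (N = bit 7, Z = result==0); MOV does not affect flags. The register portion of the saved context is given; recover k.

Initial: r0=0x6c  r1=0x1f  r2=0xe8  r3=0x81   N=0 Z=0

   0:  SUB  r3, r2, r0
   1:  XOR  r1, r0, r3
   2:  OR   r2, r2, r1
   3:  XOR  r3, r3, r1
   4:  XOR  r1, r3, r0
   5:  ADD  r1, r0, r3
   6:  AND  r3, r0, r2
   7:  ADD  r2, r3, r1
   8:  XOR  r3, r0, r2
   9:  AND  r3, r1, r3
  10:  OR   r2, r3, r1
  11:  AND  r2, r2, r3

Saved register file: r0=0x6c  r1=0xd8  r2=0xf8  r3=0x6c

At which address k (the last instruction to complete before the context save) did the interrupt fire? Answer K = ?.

after  0: r0=0x6c r1=0x1f r2=0xe8 r3=0x7c  N=0 Z=0
after  1: r0=0x6c r1=0x10 r2=0xe8 r3=0x7c  N=0 Z=0
after  2: r0=0x6c r1=0x10 r2=0xf8 r3=0x7c  N=1 Z=0
after  3: r0=0x6c r1=0x10 r2=0xf8 r3=0x6c  N=0 Z=0
after  4: r0=0x6c r1=0x00 r2=0xf8 r3=0x6c  N=0 Z=1
after  5: r0=0x6c r1=0xd8 r2=0xf8 r3=0x6c  N=1 Z=0
-- IRQ taken; context saved, return-PC = 6 --

K = 5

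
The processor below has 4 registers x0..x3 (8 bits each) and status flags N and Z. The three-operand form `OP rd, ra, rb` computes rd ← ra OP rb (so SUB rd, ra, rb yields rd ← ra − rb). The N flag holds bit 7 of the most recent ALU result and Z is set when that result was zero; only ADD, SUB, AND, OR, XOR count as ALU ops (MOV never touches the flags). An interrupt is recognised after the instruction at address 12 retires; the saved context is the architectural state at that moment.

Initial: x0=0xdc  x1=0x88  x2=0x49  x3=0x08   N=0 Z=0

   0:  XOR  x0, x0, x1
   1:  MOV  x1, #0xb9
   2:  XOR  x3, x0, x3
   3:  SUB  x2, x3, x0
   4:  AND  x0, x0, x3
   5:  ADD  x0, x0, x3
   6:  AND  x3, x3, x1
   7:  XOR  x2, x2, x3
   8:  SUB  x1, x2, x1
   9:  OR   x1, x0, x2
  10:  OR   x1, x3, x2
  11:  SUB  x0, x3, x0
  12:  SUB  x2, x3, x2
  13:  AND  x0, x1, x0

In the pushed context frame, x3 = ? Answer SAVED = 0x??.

after  0: x0=0x54 x1=0x88 x2=0x49 x3=0x08  N=0 Z=0
after  1: x0=0x54 x1=0xb9 x2=0x49 x3=0x08  N=0 Z=0
after  2: x0=0x54 x1=0xb9 x2=0x49 x3=0x5c  N=0 Z=0
after  3: x0=0x54 x1=0xb9 x2=0x08 x3=0x5c  N=0 Z=0
after  4: x0=0x54 x1=0xb9 x2=0x08 x3=0x5c  N=0 Z=0
after  5: x0=0xb0 x1=0xb9 x2=0x08 x3=0x5c  N=1 Z=0
after  6: x0=0xb0 x1=0xb9 x2=0x08 x3=0x18  N=0 Z=0
after  7: x0=0xb0 x1=0xb9 x2=0x10 x3=0x18  N=0 Z=0
after  8: x0=0xb0 x1=0x57 x2=0x10 x3=0x18  N=0 Z=0
after  9: x0=0xb0 x1=0xb0 x2=0x10 x3=0x18  N=1 Z=0
after 10: x0=0xb0 x1=0x18 x2=0x10 x3=0x18  N=0 Z=0
after 11: x0=0x68 x1=0x18 x2=0x10 x3=0x18  N=0 Z=0
after 12: x0=0x68 x1=0x18 x2=0x08 x3=0x18  N=0 Z=0
-- IRQ taken; context saved, return-PC = 13 --

SAVED = 0x18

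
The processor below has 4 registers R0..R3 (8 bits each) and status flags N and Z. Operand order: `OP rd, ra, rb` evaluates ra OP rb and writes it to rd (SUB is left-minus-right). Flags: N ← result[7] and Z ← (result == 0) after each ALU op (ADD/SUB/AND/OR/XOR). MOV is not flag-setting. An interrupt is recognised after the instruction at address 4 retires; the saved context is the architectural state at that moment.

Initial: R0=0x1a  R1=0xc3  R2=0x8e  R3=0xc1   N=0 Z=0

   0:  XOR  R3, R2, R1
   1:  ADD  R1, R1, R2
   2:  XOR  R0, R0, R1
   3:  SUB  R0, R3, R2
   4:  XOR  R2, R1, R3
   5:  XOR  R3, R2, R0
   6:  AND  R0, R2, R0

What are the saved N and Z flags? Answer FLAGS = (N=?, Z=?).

FLAGS = (N=0, Z=0)

after  0: R0=0x1a R1=0xc3 R2=0x8e R3=0x4d  N=0 Z=0
after  1: R0=0x1a R1=0x51 R2=0x8e R3=0x4d  N=0 Z=0
after  2: R0=0x4b R1=0x51 R2=0x8e R3=0x4d  N=0 Z=0
after  3: R0=0xbf R1=0x51 R2=0x8e R3=0x4d  N=1 Z=0
after  4: R0=0xbf R1=0x51 R2=0x1c R3=0x4d  N=0 Z=0
-- IRQ taken; context saved, return-PC = 5 --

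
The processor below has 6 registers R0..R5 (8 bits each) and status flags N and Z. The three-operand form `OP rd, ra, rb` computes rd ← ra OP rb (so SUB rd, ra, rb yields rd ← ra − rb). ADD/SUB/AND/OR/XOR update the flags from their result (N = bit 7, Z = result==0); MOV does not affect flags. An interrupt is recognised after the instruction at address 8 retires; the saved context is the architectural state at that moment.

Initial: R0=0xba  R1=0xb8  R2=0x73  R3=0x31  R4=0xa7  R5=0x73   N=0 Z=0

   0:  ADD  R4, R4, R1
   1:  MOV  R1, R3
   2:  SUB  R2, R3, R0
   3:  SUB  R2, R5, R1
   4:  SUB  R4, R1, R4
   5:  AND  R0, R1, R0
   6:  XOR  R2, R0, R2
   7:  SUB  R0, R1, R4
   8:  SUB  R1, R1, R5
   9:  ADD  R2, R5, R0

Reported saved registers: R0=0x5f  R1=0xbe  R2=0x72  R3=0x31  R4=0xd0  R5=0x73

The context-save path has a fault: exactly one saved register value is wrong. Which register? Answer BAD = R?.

BAD = R4

after  0: R0=0xba R1=0xb8 R2=0x73 R3=0x31 R4=0x5f R5=0x73  N=0 Z=0
after  1: R0=0xba R1=0x31 R2=0x73 R3=0x31 R4=0x5f R5=0x73  N=0 Z=0
after  2: R0=0xba R1=0x31 R2=0x77 R3=0x31 R4=0x5f R5=0x73  N=0 Z=0
after  3: R0=0xba R1=0x31 R2=0x42 R3=0x31 R4=0x5f R5=0x73  N=0 Z=0
after  4: R0=0xba R1=0x31 R2=0x42 R3=0x31 R4=0xd2 R5=0x73  N=1 Z=0
after  5: R0=0x30 R1=0x31 R2=0x42 R3=0x31 R4=0xd2 R5=0x73  N=0 Z=0
after  6: R0=0x30 R1=0x31 R2=0x72 R3=0x31 R4=0xd2 R5=0x73  N=0 Z=0
after  7: R0=0x5f R1=0x31 R2=0x72 R3=0x31 R4=0xd2 R5=0x73  N=0 Z=0
after  8: R0=0x5f R1=0xbe R2=0x72 R3=0x31 R4=0xd2 R5=0x73  N=1 Z=0
-- IRQ taken; context saved, return-PC = 9 --
mismatch: R4: reported 0xd0 vs actual 0xd2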